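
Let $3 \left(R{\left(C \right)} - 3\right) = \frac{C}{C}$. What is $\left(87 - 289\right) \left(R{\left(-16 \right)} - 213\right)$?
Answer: $\frac{127058}{3} \approx 42353.0$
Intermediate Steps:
$R{\left(C \right)} = \frac{10}{3}$ ($R{\left(C \right)} = 3 + \frac{C \frac{1}{C}}{3} = 3 + \frac{1}{3} \cdot 1 = 3 + \frac{1}{3} = \frac{10}{3}$)
$\left(87 - 289\right) \left(R{\left(-16 \right)} - 213\right) = \left(87 - 289\right) \left(\frac{10}{3} - 213\right) = \left(-202\right) \left(- \frac{629}{3}\right) = \frac{127058}{3}$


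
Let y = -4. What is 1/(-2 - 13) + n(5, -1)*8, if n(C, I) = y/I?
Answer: 479/15 ≈ 31.933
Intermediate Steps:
n(C, I) = -4/I
1/(-2 - 13) + n(5, -1)*8 = 1/(-2 - 13) - 4/(-1)*8 = 1/(-15) - 4*(-1)*8 = -1/15 + 4*8 = -1/15 + 32 = 479/15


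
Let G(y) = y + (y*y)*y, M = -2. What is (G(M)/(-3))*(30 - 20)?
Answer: 100/3 ≈ 33.333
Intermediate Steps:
G(y) = y + y**3 (G(y) = y + y**2*y = y + y**3)
(G(M)/(-3))*(30 - 20) = ((-2 + (-2)**3)/(-3))*(30 - 20) = ((-2 - 8)*(-1/3))*10 = -10*(-1/3)*10 = (10/3)*10 = 100/3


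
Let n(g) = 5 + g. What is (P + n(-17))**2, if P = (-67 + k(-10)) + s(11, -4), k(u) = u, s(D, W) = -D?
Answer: 10000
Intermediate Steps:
P = -88 (P = (-67 - 10) - 1*11 = -77 - 11 = -88)
(P + n(-17))**2 = (-88 + (5 - 17))**2 = (-88 - 12)**2 = (-100)**2 = 10000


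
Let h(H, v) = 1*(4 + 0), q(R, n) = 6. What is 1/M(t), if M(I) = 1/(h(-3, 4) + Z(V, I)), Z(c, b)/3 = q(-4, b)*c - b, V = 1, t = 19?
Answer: -35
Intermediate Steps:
Z(c, b) = -3*b + 18*c (Z(c, b) = 3*(6*c - b) = 3*(-b + 6*c) = -3*b + 18*c)
h(H, v) = 4 (h(H, v) = 1*4 = 4)
M(I) = 1/(22 - 3*I) (M(I) = 1/(4 + (-3*I + 18*1)) = 1/(4 + (-3*I + 18)) = 1/(4 + (18 - 3*I)) = 1/(22 - 3*I))
1/M(t) = 1/(-1/(-22 + 3*19)) = 1/(-1/(-22 + 57)) = 1/(-1/35) = -35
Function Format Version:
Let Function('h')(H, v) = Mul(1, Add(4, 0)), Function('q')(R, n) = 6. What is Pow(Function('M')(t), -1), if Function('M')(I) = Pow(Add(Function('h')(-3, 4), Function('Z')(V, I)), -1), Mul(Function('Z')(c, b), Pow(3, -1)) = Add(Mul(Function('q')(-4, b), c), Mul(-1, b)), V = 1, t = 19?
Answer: -35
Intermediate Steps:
Function('Z')(c, b) = Add(Mul(-3, b), Mul(18, c)) (Function('Z')(c, b) = Mul(3, Add(Mul(6, c), Mul(-1, b))) = Mul(3, Add(Mul(-1, b), Mul(6, c))) = Add(Mul(-3, b), Mul(18, c)))
Function('h')(H, v) = 4 (Function('h')(H, v) = Mul(1, 4) = 4)
Function('M')(I) = Pow(Add(22, Mul(-3, I)), -1) (Function('M')(I) = Pow(Add(4, Add(Mul(-3, I), Mul(18, 1))), -1) = Pow(Add(4, Add(Mul(-3, I), 18)), -1) = Pow(Add(4, Add(18, Mul(-3, I))), -1) = Pow(Add(22, Mul(-3, I)), -1))
Pow(Function('M')(t), -1) = Pow(Mul(-1, Pow(Add(-22, Mul(3, 19)), -1)), -1) = Pow(Mul(-1, Pow(Add(-22, 57), -1)), -1) = Pow(Mul(-1, Pow(35, -1)), -1) = Pow(Mul(-1, Rational(1, 35)), -1) = Pow(Rational(-1, 35), -1) = -35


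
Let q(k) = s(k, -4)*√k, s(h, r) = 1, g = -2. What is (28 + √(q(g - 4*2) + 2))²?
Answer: (28 + √(2 + I*√10))² ≈ 880.88 + 55.42*I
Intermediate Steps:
q(k) = √k (q(k) = 1*√k = √k)
(28 + √(q(g - 4*2) + 2))² = (28 + √(√(-2 - 4*2) + 2))² = (28 + √(√(-2 - 8) + 2))² = (28 + √(√(-10) + 2))² = (28 + √(I*√10 + 2))² = (28 + √(2 + I*√10))²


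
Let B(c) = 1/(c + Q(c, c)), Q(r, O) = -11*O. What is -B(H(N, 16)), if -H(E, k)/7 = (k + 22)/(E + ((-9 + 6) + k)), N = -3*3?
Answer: -1/665 ≈ -0.0015038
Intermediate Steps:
N = -9
H(E, k) = -7*(22 + k)/(-3 + E + k) (H(E, k) = -7*(k + 22)/(E + ((-9 + 6) + k)) = -7*(22 + k)/(E + (-3 + k)) = -7*(22 + k)/(-3 + E + k))
B(c) = -1/(10*c) (B(c) = 1/(c - 11*c) = 1/(-10*c) = -1/(10*c))
-B(H(N, 16)) = -(-1)/(10*(7*(-22 - 1*16)/(-3 - 9 + 16))) = -(-1)/(10*(7*(-22 - 16)/4)) = -(-1)/(10*(7*(¼)*(-38))) = -(-1)/(10*(-133/2)) = -(-1)*(-2)/(10*133) = -1*1/665 = -1/665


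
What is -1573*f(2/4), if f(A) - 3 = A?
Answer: -11011/2 ≈ -5505.5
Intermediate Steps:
f(A) = 3 + A
-1573*f(2/4) = -1573*(3 + 2/4) = -1573*(3 + 2*(¼)) = -1573*(3 + ½) = -1573*7/2 = -11011/2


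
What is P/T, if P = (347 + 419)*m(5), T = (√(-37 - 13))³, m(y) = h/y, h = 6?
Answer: 1149*I*√2/625 ≈ 2.5999*I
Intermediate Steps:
m(y) = 6/y
T = -250*I*√2 (T = (√(-50))³ = (5*I*√2)³ = -250*I*√2 ≈ -353.55*I)
P = 4596/5 (P = (347 + 419)*(6/5) = 766*(6*(⅕)) = 766*(6/5) = 4596/5 ≈ 919.20)
P/T = 4596/(5*((-250*I*√2))) = 4596*(I*√2/500)/5 = 1149*I*√2/625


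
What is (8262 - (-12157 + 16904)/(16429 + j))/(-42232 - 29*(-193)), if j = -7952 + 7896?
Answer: -135268979/599824855 ≈ -0.22551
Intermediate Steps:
j = -56
(8262 - (-12157 + 16904)/(16429 + j))/(-42232 - 29*(-193)) = (8262 - (-12157 + 16904)/(16429 - 56))/(-42232 - 29*(-193)) = (8262 - 4747/16373)/(-42232 + 5597) = (8262 - 4747/16373)/(-36635) = (8262 - 1*4747/16373)*(-1/36635) = (8262 - 4747/16373)*(-1/36635) = (135268979/16373)*(-1/36635) = -135268979/599824855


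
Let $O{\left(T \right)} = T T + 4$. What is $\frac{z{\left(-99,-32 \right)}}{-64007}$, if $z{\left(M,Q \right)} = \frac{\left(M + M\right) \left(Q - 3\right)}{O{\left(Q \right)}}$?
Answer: $- \frac{3465}{32899598} \approx -0.00010532$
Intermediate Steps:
$O{\left(T \right)} = 4 + T^{2}$ ($O{\left(T \right)} = T^{2} + 4 = 4 + T^{2}$)
$z{\left(M,Q \right)} = \frac{2 M \left(-3 + Q\right)}{4 + Q^{2}}$ ($z{\left(M,Q \right)} = \frac{\left(M + M\right) \left(Q - 3\right)}{4 + Q^{2}} = \frac{2 M \left(-3 + Q\right)}{4 + Q^{2}}$)
$\frac{z{\left(-99,-32 \right)}}{-64007} = \frac{2 \left(-99\right) \frac{1}{4 + \left(-32\right)^{2}} \left(-3 - 32\right)}{-64007} = 2 \left(-99\right) \frac{1}{4 + 1024} \left(-35\right) \left(- \frac{1}{64007}\right) = 2 \left(-99\right) \frac{1}{1028} \left(-35\right) \left(- \frac{1}{64007}\right) = \frac{3465}{514} \left(- \frac{1}{64007}\right) = - \frac{3465}{32899598}$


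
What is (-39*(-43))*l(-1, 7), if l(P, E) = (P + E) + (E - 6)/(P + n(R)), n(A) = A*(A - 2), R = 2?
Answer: 8385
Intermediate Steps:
n(A) = A*(-2 + A)
l(P, E) = E + P + (-6 + E)/P (l(P, E) = (P + E) + (E - 6)/(P + 2*(-2 + 2)) = (E + P) + (-6 + E)/(P + 2*0) = (E + P) + (-6 + E)/(P + 0) = (E + P) + (-6 + E)/P = E + P + (-6 + E)/P)
(-39*(-43))*l(-1, 7) = (-39*(-43))*(7 - 1 - 6/(-1) + 7/(-1)) = 1677*(7 - 1 - 6*(-1) + 7*(-1)) = 1677*(7 - 1 + 6 - 7) = 1677*5 = 8385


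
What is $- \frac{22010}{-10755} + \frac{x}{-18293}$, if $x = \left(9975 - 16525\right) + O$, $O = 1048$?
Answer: $\frac{92360588}{39348243} \approx 2.3473$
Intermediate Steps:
$x = -5502$ ($x = \left(9975 - 16525\right) + 1048 = -6550 + 1048 = -5502$)
$- \frac{22010}{-10755} + \frac{x}{-18293} = - \frac{22010}{-10755} - \frac{5502}{-18293} = \left(-22010\right) \left(- \frac{1}{10755}\right) - - \frac{5502}{18293} = \frac{4402}{2151} + \frac{5502}{18293} = \frac{92360588}{39348243}$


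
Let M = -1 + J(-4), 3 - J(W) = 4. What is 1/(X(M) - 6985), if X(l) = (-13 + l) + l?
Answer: -1/7002 ≈ -0.00014282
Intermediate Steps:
J(W) = -1 (J(W) = 3 - 1*4 = 3 - 4 = -1)
M = -2 (M = -1 - 1 = -2)
X(l) = -13 + 2*l
1/(X(M) - 6985) = 1/((-13 + 2*(-2)) - 6985) = 1/((-13 - 4) - 6985) = 1/(-17 - 6985) = 1/(-7002) = -1/7002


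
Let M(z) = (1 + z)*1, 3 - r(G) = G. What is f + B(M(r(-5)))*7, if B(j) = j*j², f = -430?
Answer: 4673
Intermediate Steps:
r(G) = 3 - G
M(z) = 1 + z
B(j) = j³
f + B(M(r(-5)))*7 = -430 + (1 + (3 - 1*(-5)))³*7 = -430 + (1 + (3 + 5))³*7 = -430 + (1 + 8)³*7 = -430 + 9³*7 = -430 + 729*7 = -430 + 5103 = 4673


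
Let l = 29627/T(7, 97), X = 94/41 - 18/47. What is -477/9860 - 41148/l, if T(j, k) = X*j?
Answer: -10478561169033/562919517940 ≈ -18.615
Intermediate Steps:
X = 3680/1927 (X = 94*(1/41) - 18*1/47 = 94/41 - 18/47 = 3680/1927 ≈ 1.9097)
T(j, k) = 3680*j/1927
l = 57091229/25760 (l = 29627/(((3680/1927)*7)) = 29627/(25760/1927) = 29627*(1927/25760) = 57091229/25760 ≈ 2216.3)
-477/9860 - 41148/l = -477/9860 - 41148/57091229/25760 = -477*1/9860 - 41148*25760/57091229 = -477/9860 - 1059972480/57091229 = -10478561169033/562919517940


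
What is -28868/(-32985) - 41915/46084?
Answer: -52213363/1520080740 ≈ -0.034349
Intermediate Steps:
-28868/(-32985) - 41915/46084 = -28868*(-1/32985) - 41915*1/46084 = 28868/32985 - 41915/46084 = -52213363/1520080740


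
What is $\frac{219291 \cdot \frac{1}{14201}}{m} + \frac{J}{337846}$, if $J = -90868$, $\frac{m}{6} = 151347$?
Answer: $- \frac{195288313417865}{726125227558962} \approx -0.26895$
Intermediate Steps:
$m = 908082$ ($m = 6 \cdot 151347 = 908082$)
$\frac{219291 \cdot \frac{1}{14201}}{m} + \frac{J}{337846} = \frac{219291 \cdot \frac{1}{14201}}{908082} - \frac{90868}{337846} = 219291 \cdot \frac{1}{14201} \cdot \frac{1}{908082} - \frac{45434}{168923} = \frac{219291}{14201} \cdot \frac{1}{908082} - \frac{45434}{168923} = \frac{73097}{4298557494} - \frac{45434}{168923} = - \frac{195288313417865}{726125227558962}$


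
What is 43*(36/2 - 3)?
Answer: 645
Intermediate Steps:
43*(36/2 - 3) = 43*(36*(1/2) - 3) = 43*(18 - 3) = 43*15 = 645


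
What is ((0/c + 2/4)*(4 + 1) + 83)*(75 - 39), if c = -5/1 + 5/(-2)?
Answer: 3078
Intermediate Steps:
c = -15/2 (c = -5*1 + 5*(-½) = -5 - 5/2 = -15/2 ≈ -7.5000)
((0/c + 2/4)*(4 + 1) + 83)*(75 - 39) = ((0/(-15/2) + 2/4)*(4 + 1) + 83)*(75 - 39) = ((0*(-2/15) + 2*(¼))*5 + 83)*36 = ((0 + ½)*5 + 83)*36 = ((½)*5 + 83)*36 = (5/2 + 83)*36 = (171/2)*36 = 3078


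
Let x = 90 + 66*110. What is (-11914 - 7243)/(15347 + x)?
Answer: -19157/22697 ≈ -0.84403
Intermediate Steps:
x = 7350 (x = 90 + 7260 = 7350)
(-11914 - 7243)/(15347 + x) = (-11914 - 7243)/(15347 + 7350) = -19157/22697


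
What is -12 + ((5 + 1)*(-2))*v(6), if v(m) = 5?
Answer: -72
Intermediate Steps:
-12 + ((5 + 1)*(-2))*v(6) = -12 + ((5 + 1)*(-2))*5 = -12 + (6*(-2))*5 = -12 - 12*5 = -12 - 60 = -72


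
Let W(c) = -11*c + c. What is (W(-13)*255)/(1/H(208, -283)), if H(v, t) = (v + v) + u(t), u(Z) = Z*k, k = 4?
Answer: -23735400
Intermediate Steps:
W(c) = -10*c
u(Z) = 4*Z (u(Z) = Z*4 = 4*Z)
H(v, t) = 2*v + 4*t (H(v, t) = (v + v) + 4*t = 2*v + 4*t)
(W(-13)*255)/(1/H(208, -283)) = (-10*(-13)*255)/(1/(2*208 + 4*(-283))) = (130*255)/(1/(416 - 1132)) = 33150/(1/(-716)) = 33150/(-1/716) = 33150*(-716) = -23735400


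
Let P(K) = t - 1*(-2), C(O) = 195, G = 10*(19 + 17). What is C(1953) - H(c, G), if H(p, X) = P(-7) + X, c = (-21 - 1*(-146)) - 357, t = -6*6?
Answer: -131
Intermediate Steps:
G = 360 (G = 10*36 = 360)
t = -36
P(K) = -34 (P(K) = -36 - 1*(-2) = -36 + 2 = -34)
c = -232 (c = (-21 + 146) - 357 = 125 - 357 = -232)
H(p, X) = -34 + X
C(1953) - H(c, G) = 195 - (-34 + 360) = 195 - 1*326 = 195 - 326 = -131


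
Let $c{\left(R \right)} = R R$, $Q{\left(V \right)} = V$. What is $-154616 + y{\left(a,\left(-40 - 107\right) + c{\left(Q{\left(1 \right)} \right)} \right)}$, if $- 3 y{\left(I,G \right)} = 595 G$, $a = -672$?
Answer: $- \frac{376978}{3} \approx -1.2566 \cdot 10^{5}$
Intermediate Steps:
$c{\left(R \right)} = R^{2}$
$y{\left(I,G \right)} = - \frac{595 G}{3}$
$-154616 + y{\left(a,\left(-40 - 107\right) + c{\left(Q{\left(1 \right)} \right)} \right)} = -154616 - \frac{595 \left(\left(-40 - 107\right) + 1^{2}\right)}{3} = -154616 - \frac{595 \left(-147 + 1\right)}{3} = -154616 - - \frac{86870}{3} = -154616 + \frac{86870}{3} = - \frac{376978}{3}$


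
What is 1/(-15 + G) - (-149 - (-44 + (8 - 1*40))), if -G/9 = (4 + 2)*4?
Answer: 16862/231 ≈ 72.996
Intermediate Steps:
G = -216 (G = -9*(4 + 2)*4 = -54*4 = -9*24 = -216)
1/(-15 + G) - (-149 - (-44 + (8 - 1*40))) = 1/(-15 - 216) - (-149 - (-44 + (8 - 1*40))) = 1/(-231) - (-149 - (-44 + (8 - 40))) = -1/231 - (-149 - (-44 - 32)) = -1/231 - (-149 - 1*(-76)) = -1/231 - (-149 + 76) = -1/231 - 1*(-73) = -1/231 + 73 = 16862/231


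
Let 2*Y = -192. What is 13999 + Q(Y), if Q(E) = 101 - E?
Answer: 14196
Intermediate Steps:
Y = -96 (Y = (1/2)*(-192) = -96)
13999 + Q(Y) = 13999 + (101 - 1*(-96)) = 13999 + (101 + 96) = 13999 + 197 = 14196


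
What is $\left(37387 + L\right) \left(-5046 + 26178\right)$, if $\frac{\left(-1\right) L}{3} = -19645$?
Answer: $2035476504$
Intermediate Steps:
$L = 58935$ ($L = \left(-3\right) \left(-19645\right) = 58935$)
$\left(37387 + L\right) \left(-5046 + 26178\right) = \left(37387 + 58935\right) \left(-5046 + 26178\right) = 96322 \cdot 21132 = 2035476504$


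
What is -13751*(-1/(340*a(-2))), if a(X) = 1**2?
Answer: 13751/340 ≈ 40.444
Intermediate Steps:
a(X) = 1
-13751*(-1/(340*a(-2))) = -13751/((10*1)*(-34)) = -13751/(10*(-34)) = -13751/(-340) = -13751*(-1/340) = 13751/340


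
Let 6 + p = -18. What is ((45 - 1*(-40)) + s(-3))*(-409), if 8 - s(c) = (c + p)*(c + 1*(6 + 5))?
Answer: -126381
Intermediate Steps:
p = -24 (p = -6 - 18 = -24)
s(c) = 8 - (-24 + c)*(11 + c) (s(c) = 8 - (c - 24)*(c + 1*(6 + 5)) = 8 - (-24 + c)*(c + 1*11) = 8 - (-24 + c)*(c + 11) = 8 - (-24 + c)*(11 + c))
((45 - 1*(-40)) + s(-3))*(-409) = ((45 - 1*(-40)) + (272 - 1*(-3)² + 13*(-3)))*(-409) = ((45 + 40) + (272 - 1*9 - 39))*(-409) = (85 + (272 - 9 - 39))*(-409) = (85 + 224)*(-409) = 309*(-409) = -126381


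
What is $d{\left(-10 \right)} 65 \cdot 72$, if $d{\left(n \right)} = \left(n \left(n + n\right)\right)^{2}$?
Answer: $187200000$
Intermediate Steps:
$d{\left(n \right)} = 4 n^{4}$ ($d{\left(n \right)} = \left(n 2 n\right)^{2} = \left(2 n^{2}\right)^{2} = 4 n^{4}$)
$d{\left(-10 \right)} 65 \cdot 72 = 4 \left(-10\right)^{4} \cdot 65 \cdot 72 = 4 \cdot 10000 \cdot 65 \cdot 72 = 40000 \cdot 65 \cdot 72 = 2600000 \cdot 72 = 187200000$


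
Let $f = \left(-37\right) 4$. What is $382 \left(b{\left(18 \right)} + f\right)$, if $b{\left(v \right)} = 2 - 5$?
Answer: $-57682$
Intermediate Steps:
$b{\left(v \right)} = -3$ ($b{\left(v \right)} = 2 - 5 = -3$)
$f = -148$
$382 \left(b{\left(18 \right)} + f\right) = 382 \left(-3 - 148\right) = 382 \left(-151\right) = -57682$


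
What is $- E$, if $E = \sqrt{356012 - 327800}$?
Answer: $- 2 \sqrt{7053} \approx -167.96$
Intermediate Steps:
$E = 2 \sqrt{7053}$ ($E = \sqrt{356012 - 327800} = \sqrt{28212} = 2 \sqrt{7053} \approx 167.96$)
$- E = - 2 \sqrt{7053}$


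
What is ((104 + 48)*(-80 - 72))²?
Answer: 533794816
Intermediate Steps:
((104 + 48)*(-80 - 72))² = (152*(-152))² = (-23104)² = 533794816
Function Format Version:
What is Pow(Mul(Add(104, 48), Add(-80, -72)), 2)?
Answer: 533794816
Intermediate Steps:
Pow(Mul(Add(104, 48), Add(-80, -72)), 2) = Pow(Mul(152, -152), 2) = Pow(-23104, 2) = 533794816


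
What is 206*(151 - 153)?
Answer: -412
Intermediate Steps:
206*(151 - 153) = 206*(-2) = -412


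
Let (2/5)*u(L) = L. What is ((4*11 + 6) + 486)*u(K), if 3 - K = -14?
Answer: 22780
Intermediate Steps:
K = 17 (K = 3 - 1*(-14) = 3 + 14 = 17)
u(L) = 5*L/2
((4*11 + 6) + 486)*u(K) = ((4*11 + 6) + 486)*((5/2)*17) = ((44 + 6) + 486)*(85/2) = (50 + 486)*(85/2) = 536*(85/2) = 22780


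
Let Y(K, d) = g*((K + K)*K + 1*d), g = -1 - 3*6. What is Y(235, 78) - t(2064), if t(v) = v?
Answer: -2102096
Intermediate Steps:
g = -19 (g = -1 - 18 = -19)
Y(K, d) = -38*K² - 19*d (Y(K, d) = -19*((K + K)*K + 1*d) = -19*((2*K)*K + d) = -19*(2*K² + d) = -19*(d + 2*K²) = -38*K² - 19*d)
Y(235, 78) - t(2064) = (-38*235² - 19*78) - 1*2064 = (-38*55225 - 1482) - 2064 = (-2098550 - 1482) - 2064 = -2100032 - 2064 = -2102096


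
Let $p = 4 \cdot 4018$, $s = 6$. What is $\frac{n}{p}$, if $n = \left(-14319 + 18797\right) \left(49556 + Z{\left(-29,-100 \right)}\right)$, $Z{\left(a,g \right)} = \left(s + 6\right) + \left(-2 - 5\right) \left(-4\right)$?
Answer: $\frac{27761361}{2009} \approx 13819.0$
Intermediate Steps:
$p = 16072$
$Z{\left(a,g \right)} = 40$ ($Z{\left(a,g \right)} = \left(6 + 6\right) + \left(-2 - 5\right) \left(-4\right) = 12 - -28 = 12 + 28 = 40$)
$n = 222090888$ ($n = \left(-14319 + 18797\right) \left(49556 + 40\right) = 4478 \cdot 49596 = 222090888$)
$\frac{n}{p} = \frac{222090888}{16072} = 222090888 \cdot \frac{1}{16072} = \frac{27761361}{2009}$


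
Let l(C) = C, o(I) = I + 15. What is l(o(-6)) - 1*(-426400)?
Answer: 426409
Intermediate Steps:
o(I) = 15 + I
l(o(-6)) - 1*(-426400) = (15 - 6) - 1*(-426400) = 9 + 426400 = 426409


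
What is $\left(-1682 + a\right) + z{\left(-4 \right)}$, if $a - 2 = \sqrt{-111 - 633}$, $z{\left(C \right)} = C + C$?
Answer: $-1688 + 2 i \sqrt{186} \approx -1688.0 + 27.276 i$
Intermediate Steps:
$z{\left(C \right)} = 2 C$
$a = 2 + 2 i \sqrt{186}$ ($a = 2 + \sqrt{-111 - 633} = 2 + \sqrt{-744} = 2 + 2 i \sqrt{186} \approx 2.0 + 27.276 i$)
$\left(-1682 + a\right) + z{\left(-4 \right)} = \left(-1682 + \left(2 + 2 i \sqrt{186}\right)\right) + 2 \left(-4\right) = \left(-1680 + 2 i \sqrt{186}\right) - 8 = -1688 + 2 i \sqrt{186}$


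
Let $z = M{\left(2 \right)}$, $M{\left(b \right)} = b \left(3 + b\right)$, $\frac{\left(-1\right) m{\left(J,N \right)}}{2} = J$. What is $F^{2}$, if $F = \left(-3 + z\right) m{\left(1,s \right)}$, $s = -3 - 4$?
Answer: $196$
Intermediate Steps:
$s = -7$
$m{\left(J,N \right)} = - 2 J$
$z = 10$ ($z = 2 \left(3 + 2\right) = 2 \cdot 5 = 10$)
$F = -14$ ($F = \left(-3 + 10\right) \left(\left(-2\right) 1\right) = 7 \left(-2\right) = -14$)
$F^{2} = \left(-14\right)^{2} = 196$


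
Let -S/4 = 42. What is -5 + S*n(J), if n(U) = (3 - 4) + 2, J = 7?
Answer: -173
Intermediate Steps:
S = -168 (S = -4*42 = -168)
n(U) = 1 (n(U) = -1 + 2 = 1)
-5 + S*n(J) = -5 - 168*1 = -5 - 168 = -173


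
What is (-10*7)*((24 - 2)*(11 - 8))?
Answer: -4620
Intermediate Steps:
(-10*7)*((24 - 2)*(11 - 8)) = -1540*3 = -70*66 = -4620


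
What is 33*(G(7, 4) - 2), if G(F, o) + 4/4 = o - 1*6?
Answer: -165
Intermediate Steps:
G(F, o) = -7 + o (G(F, o) = -1 + (o - 1*6) = -1 + (o - 6) = -1 + (-6 + o) = -7 + o)
33*(G(7, 4) - 2) = 33*((-7 + 4) - 2) = 33*(-3 - 2) = 33*(-5) = -165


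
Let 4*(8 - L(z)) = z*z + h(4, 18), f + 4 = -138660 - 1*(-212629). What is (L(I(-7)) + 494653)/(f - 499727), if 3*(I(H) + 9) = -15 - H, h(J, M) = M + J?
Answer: -17806373/15327432 ≈ -1.1617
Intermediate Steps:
h(J, M) = J + M
f = 73965 (f = -4 + (-138660 - 1*(-212629)) = -4 + (-138660 + 212629) = -4 + 73969 = 73965)
I(H) = -14 - H/3 (I(H) = -9 + (-15 - H)/3 = -9 + (-5 - H/3) = -14 - H/3)
L(z) = 5/2 - z**2/4 (L(z) = 8 - (z*z + (4 + 18))/4 = 8 - (z**2 + 22)/4 = 8 - (22 + z**2)/4 = 8 + (-11/2 - z**2/4) = 5/2 - z**2/4)
(L(I(-7)) + 494653)/(f - 499727) = ((5/2 - (-14 - 1/3*(-7))**2/4) + 494653)/(73965 - 499727) = ((5/2 - (-14 + 7/3)**2/4) + 494653)/(-425762) = ((5/2 - (-35/3)**2/4) + 494653)*(-1/425762) = ((5/2 - 1/4*1225/9) + 494653)*(-1/425762) = ((5/2 - 1225/36) + 494653)*(-1/425762) = (-1135/36 + 494653)*(-1/425762) = (17806373/36)*(-1/425762) = -17806373/15327432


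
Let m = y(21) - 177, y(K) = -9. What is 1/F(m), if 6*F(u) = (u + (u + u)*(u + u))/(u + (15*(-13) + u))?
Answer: -567/23033 ≈ -0.024617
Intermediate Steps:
m = -186 (m = -9 - 177 = -186)
F(u) = (u + 4*u**2)/(6*(-195 + 2*u)) (F(u) = ((u + (u + u)*(u + u))/(u + (15*(-13) + u)))/6 = ((u + (2*u)*(2*u))/(u + (-195 + u)))/6 = ((u + 4*u**2)/(-195 + 2*u))/6 = (u + 4*u**2)/(6*(-195 + 2*u)))
1/F(m) = 1/((1/6)*(-186)*(1 + 4*(-186))/(-195 + 2*(-186))) = 1/((1/6)*(-186)*(1 - 744)/(-195 - 372)) = 1/((1/6)*(-186)*(-743)/(-567)) = 1/((1/6)*(-186)*(-1/567)*(-743)) = 1/(-23033/567) = -567/23033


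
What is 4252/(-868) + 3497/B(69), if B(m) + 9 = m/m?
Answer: -767353/1736 ≈ -442.02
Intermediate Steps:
B(m) = -8 (B(m) = -9 + m/m = -9 + 1 = -8)
4252/(-868) + 3497/B(69) = 4252/(-868) + 3497/(-8) = 4252*(-1/868) + 3497*(-⅛) = -1063/217 - 3497/8 = -767353/1736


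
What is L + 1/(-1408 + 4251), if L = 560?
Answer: 1592081/2843 ≈ 560.00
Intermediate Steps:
L + 1/(-1408 + 4251) = 560 + 1/(-1408 + 4251) = 560 + 1/2843 = 1592081/2843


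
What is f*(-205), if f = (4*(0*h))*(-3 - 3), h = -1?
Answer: 0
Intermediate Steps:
f = 0 (f = (4*(0*(-1)))*(-3 - 3) = (4*0)*(-6) = 0*(-6) = 0)
f*(-205) = 0*(-205) = 0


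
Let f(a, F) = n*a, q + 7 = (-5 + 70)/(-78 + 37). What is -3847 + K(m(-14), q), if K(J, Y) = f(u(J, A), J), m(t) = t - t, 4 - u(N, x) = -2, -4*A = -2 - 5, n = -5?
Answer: -3877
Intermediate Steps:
q = -352/41 (q = -7 + (-5 + 70)/(-78 + 37) = -7 + 65/(-41) = -7 + 65*(-1/41) = -7 - 65/41 = -352/41 ≈ -8.5854)
A = 7/4 (A = -(-2 - 5)/4 = -¼*(-7) = 7/4 ≈ 1.7500)
u(N, x) = 6 (u(N, x) = 4 - 1*(-2) = 4 + 2 = 6)
f(a, F) = -5*a
m(t) = 0
K(J, Y) = -30 (K(J, Y) = -5*6 = -30)
-3847 + K(m(-14), q) = -3847 - 30 = -3877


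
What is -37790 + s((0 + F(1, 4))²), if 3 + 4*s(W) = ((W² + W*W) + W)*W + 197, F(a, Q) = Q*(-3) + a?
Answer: 3406797/4 ≈ 8.5170e+5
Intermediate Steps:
F(a, Q) = a - 3*Q (F(a, Q) = -3*Q + a = a - 3*Q)
s(W) = 97/2 + W*(W + 2*W²)/4 (s(W) = -¾ + (((W² + W*W) + W)*W + 197)/4 = -¾ + (((W² + W²) + W)*W + 197)/4 = -¾ + ((2*W² + W)*W + 197)/4 = -¾ + ((W + 2*W²)*W + 197)/4 = -¾ + (W*(W + 2*W²) + 197)/4 = -¾ + (197 + W*(W + 2*W²))/4 = -¾ + (197/4 + W*(W + 2*W²)/4) = 97/2 + W*(W + 2*W²)/4)
-37790 + s((0 + F(1, 4))²) = -37790 + (97/2 + ((0 + (1 - 3*4))²)³/2 + ((0 + (1 - 3*4))²)²/4) = -37790 + (97/2 + ((0 + (1 - 12))²)³/2 + ((0 + (1 - 12))²)²/4) = -37790 + (97/2 + ((0 - 11)²)³/2 + ((0 - 11)²)²/4) = -37790 + (97/2 + ((-11)²)³/2 + ((-11)²)²/4) = -37790 + (97/2 + (½)*121³ + (¼)*121²) = -37790 + (97/2 + (½)*1771561 + (¼)*14641) = -37790 + (97/2 + 1771561/2 + 14641/4) = -37790 + 3557957/4 = 3406797/4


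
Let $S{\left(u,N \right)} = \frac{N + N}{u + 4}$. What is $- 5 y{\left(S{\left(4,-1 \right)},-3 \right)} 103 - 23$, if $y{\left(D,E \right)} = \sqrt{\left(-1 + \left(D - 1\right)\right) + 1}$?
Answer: $-23 - \frac{515 i \sqrt{5}}{2} \approx -23.0 - 575.79 i$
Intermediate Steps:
$S{\left(u,N \right)} = \frac{2 N}{4 + u}$
$y{\left(D,E \right)} = \sqrt{-1 + D}$ ($y{\left(D,E \right)} = \sqrt{\left(-1 + \left(-1 + D\right)\right) + 1} = \sqrt{\left(-2 + D\right) + 1} = \sqrt{-1 + D}$)
$- 5 y{\left(S{\left(4,-1 \right)},-3 \right)} 103 - 23 = - 5 \sqrt{-1 + 2 \left(-1\right) \frac{1}{4 + 4}} \cdot 103 - 23 = - 5 \sqrt{-1 + 2 \left(-1\right) \frac{1}{8}} \cdot 103 - 23 = - 5 \sqrt{-1 - \frac{1}{4}} \cdot 103 - 23 = - 5 \sqrt{- \frac{5}{4}} \cdot 103 - 23 = - 5 \frac{i \sqrt{5}}{2} \cdot 103 - 23 = - \frac{5 i \sqrt{5}}{2} \cdot 103 - 23 = - \frac{515 i \sqrt{5}}{2} - 23 = -23 - \frac{515 i \sqrt{5}}{2}$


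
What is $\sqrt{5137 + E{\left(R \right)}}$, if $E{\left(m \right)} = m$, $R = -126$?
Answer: $\sqrt{5011} \approx 70.788$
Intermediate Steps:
$\sqrt{5137 + E{\left(R \right)}} = \sqrt{5137 - 126} = \sqrt{5011}$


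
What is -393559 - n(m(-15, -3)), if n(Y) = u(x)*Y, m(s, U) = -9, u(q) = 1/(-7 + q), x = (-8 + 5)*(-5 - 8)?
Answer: -12593879/32 ≈ -3.9356e+5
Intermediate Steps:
x = 39 (x = -3*(-13) = 39)
n(Y) = Y/32 (n(Y) = Y/(-7 + 39) = Y/32)
-393559 - n(m(-15, -3)) = -393559 - (-9)/32 = -393559 - 1*(-9/32) = -393559 + 9/32 = -12593879/32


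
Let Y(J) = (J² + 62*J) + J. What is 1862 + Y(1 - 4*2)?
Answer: 1470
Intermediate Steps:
Y(J) = J² + 63*J
1862 + Y(1 - 4*2) = 1862 + (1 - 4*2)*(63 + (1 - 4*2)) = 1862 + (1 - 8)*(63 + (1 - 8)) = 1862 - 7*(63 - 7) = 1862 - 7*56 = 1862 - 392 = 1470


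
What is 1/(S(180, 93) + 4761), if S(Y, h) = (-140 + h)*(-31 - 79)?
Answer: 1/9931 ≈ 0.00010069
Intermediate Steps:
S(Y, h) = 15400 - 110*h (S(Y, h) = (-140 + h)*(-110) = 15400 - 110*h)
1/(S(180, 93) + 4761) = 1/((15400 - 110*93) + 4761) = 1/((15400 - 10230) + 4761) = 1/(5170 + 4761) = 1/9931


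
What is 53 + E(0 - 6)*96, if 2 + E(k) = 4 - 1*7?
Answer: -427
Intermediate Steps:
E(k) = -5 (E(k) = -2 + (4 - 1*7) = -2 + (4 - 7) = -2 - 3 = -5)
53 + E(0 - 6)*96 = 53 - 5*96 = 53 - 480 = -427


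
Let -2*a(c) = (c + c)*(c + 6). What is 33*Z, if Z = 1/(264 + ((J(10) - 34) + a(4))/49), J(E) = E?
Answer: 1617/12872 ≈ 0.12562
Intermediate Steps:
a(c) = -c*(6 + c) (a(c) = -(c + c)*(c + 6)/2 = -2*c*(6 + c)/2 = -c*(6 + c))
Z = 49/12872 (Z = 1/(264 + ((10 - 34) - 1*4*(6 + 4))/49) = 1/(264 + (-24 - 1*4*10)*(1/49)) = 1/(264 + (-24 - 40)*(1/49)) = 1/(264 - 64*1/49) = 1/(264 - 64/49) = 1/(12872/49) = 49/12872 ≈ 0.0038067)
33*Z = 33*(49/12872) = 1617/12872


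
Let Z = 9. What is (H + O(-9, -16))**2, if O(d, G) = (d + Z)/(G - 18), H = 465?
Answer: 216225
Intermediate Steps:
O(d, G) = (9 + d)/(-18 + G) (O(d, G) = (d + 9)/(G - 18) = (9 + d)/(-18 + G))
(H + O(-9, -16))**2 = (465 + (9 - 9)/(-18 - 16))**2 = (465 + 0/(-34))**2 = (465 - 1/34*0)**2 = (465 + 0)**2 = 465**2 = 216225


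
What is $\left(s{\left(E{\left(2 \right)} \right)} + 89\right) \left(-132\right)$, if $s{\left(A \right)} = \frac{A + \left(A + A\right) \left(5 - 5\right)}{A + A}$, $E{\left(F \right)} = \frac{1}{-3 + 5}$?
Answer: $-11814$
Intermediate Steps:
$E{\left(F \right)} = \frac{1}{2}$
$s{\left(A \right)} = \frac{1}{2}$ ($s{\left(A \right)} = \frac{A + 2 A 0}{2 A} = \left(A + 0\right) \frac{1}{2 A} = A \frac{1}{2 A} = \frac{1}{2}$)
$\left(s{\left(E{\left(2 \right)} \right)} + 89\right) \left(-132\right) = \left(\frac{1}{2} + 89\right) \left(-132\right) = \frac{179}{2} \left(-132\right) = -11814$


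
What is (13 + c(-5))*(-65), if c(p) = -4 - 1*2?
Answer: -455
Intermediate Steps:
c(p) = -6 (c(p) = -4 - 2 = -6)
(13 + c(-5))*(-65) = (13 - 6)*(-65) = 7*(-65) = -455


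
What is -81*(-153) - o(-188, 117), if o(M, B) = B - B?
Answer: 12393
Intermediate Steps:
o(M, B) = 0
-81*(-153) - o(-188, 117) = -81*(-153) - 1*0 = 12393 + 0 = 12393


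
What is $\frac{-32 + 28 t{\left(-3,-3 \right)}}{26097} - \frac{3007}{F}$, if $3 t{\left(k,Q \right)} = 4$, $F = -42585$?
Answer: $\frac{78700799}{1111340745} \approx 0.070816$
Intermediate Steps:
$t{\left(k,Q \right)} = \frac{4}{3}$ ($t{\left(k,Q \right)} = \frac{1}{3} \cdot 4 = \frac{4}{3}$)
$\frac{-32 + 28 t{\left(-3,-3 \right)}}{26097} - \frac{3007}{F} = \frac{-32 + 28 \cdot \frac{4}{3}}{26097} - \frac{3007}{-42585} = \left(-32 + \frac{112}{3}\right) \frac{1}{26097} - - \frac{3007}{42585} = \frac{16}{3} \cdot \frac{1}{26097} + \frac{3007}{42585} = \frac{16}{78291} + \frac{3007}{42585} = \frac{78700799}{1111340745}$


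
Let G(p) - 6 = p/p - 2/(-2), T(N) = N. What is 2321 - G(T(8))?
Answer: 2313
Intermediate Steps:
G(p) = 8 (G(p) = 6 + (p/p - 2/(-2)) = 6 + (1 - 2*(-1/2)) = 6 + (1 + 1) = 6 + 2 = 8)
2321 - G(T(8)) = 2321 - 1*8 = 2321 - 8 = 2313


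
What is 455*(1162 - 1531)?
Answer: -167895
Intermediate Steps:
455*(1162 - 1531) = 455*(-369) = -167895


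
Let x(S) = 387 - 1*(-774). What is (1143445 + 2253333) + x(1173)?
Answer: 3397939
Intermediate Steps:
x(S) = 1161 (x(S) = 387 + 774 = 1161)
(1143445 + 2253333) + x(1173) = (1143445 + 2253333) + 1161 = 3396778 + 1161 = 3397939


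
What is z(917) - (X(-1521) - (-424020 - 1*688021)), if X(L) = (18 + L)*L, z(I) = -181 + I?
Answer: -3397368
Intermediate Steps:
X(L) = L*(18 + L)
z(917) - (X(-1521) - (-424020 - 1*688021)) = (-181 + 917) - (-1521*(18 - 1521) - (-424020 - 1*688021)) = 736 - (-1521*(-1503) - (-424020 - 688021)) = 736 - (2286063 - 1*(-1112041)) = 736 - (2286063 + 1112041) = 736 - 1*3398104 = 736 - 3398104 = -3397368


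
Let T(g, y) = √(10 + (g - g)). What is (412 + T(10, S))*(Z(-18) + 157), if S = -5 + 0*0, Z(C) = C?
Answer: 57268 + 139*√10 ≈ 57708.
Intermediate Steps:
S = -5 (S = -5 + 0 = -5)
T(g, y) = √10 (T(g, y) = √(10 + 0) = √10)
(412 + T(10, S))*(Z(-18) + 157) = (412 + √10)*(-18 + 157) = (412 + √10)*139 = 57268 + 139*√10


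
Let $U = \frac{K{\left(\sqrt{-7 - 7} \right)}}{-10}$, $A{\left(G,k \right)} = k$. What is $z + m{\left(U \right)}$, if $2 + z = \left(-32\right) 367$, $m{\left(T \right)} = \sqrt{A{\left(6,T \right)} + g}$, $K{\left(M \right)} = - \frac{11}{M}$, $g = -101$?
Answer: $-11746 + \frac{\sqrt{-494900 - 385 i \sqrt{14}}}{70} \approx -11746.0 - 10.05 i$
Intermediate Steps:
$U = - \frac{11 i \sqrt{14}}{140}$ ($U = \frac{\left(-11\right) \frac{1}{\sqrt{-7 - 7}}}{-10} = - \frac{11}{\sqrt{-14}} \left(- \frac{1}{10}\right) = - \frac{11}{i \sqrt{14}} \left(- \frac{1}{10}\right) = - 11 \left(- \frac{i \sqrt{14}}{14}\right) \left(- \frac{1}{10}\right) = \frac{11 i \sqrt{14}}{14} \left(- \frac{1}{10}\right) = - \frac{11 i \sqrt{14}}{140} \approx - 0.29399 i$)
$m{\left(T \right)} = \sqrt{-101 + T}$ ($m{\left(T \right)} = \sqrt{T - 101} = \sqrt{-101 + T}$)
$z = -11746$ ($z = -2 - 11744 = -11746$)
$z + m{\left(U \right)} = -11746 + \sqrt{-101 - \frac{11 i \sqrt{14}}{140}}$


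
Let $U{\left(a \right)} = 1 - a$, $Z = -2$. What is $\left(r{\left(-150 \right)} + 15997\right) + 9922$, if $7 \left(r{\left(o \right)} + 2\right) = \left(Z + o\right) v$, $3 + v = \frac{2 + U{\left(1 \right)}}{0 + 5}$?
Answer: $\frac{909071}{35} \approx 25973.0$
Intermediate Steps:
$v = - \frac{13}{5}$ ($v = -3 + \frac{2 + \left(1 - 1\right)}{0 + 5} = -3 + \frac{2 + \left(1 - 1\right)}{5} = -3 + \left(2 + 0\right) \frac{1}{5} = -3 + 2 \cdot \frac{1}{5} = -3 + \frac{2}{5} = - \frac{13}{5} \approx -2.6$)
$r{\left(o \right)} = - \frac{44}{35} - \frac{13 o}{35}$ ($r{\left(o \right)} = -2 + \frac{\left(-2 + o\right) \left(- \frac{13}{5}\right)}{7} = -2 + \frac{\frac{26}{5} - \frac{13 o}{5}}{7} = -2 - \left(- \frac{26}{35} + \frac{13 o}{35}\right) = - \frac{44}{35} - \frac{13 o}{35}$)
$\left(r{\left(-150 \right)} + 15997\right) + 9922 = \left(\left(- \frac{44}{35} - - \frac{390}{7}\right) + 15997\right) + 9922 = \left(\left(- \frac{44}{35} + \frac{390}{7}\right) + 15997\right) + 9922 = \left(\frac{1906}{35} + 15997\right) + 9922 = \frac{561801}{35} + 9922 = \frac{909071}{35}$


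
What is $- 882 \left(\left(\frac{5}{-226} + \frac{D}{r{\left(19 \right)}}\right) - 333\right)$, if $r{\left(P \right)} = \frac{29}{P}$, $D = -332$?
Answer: $\frac{1591231635}{3277} \approx 4.8558 \cdot 10^{5}$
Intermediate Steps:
$- 882 \left(\left(\frac{5}{-226} + \frac{D}{r{\left(19 \right)}}\right) - 333\right) = - 882 \left(\left(\frac{5}{-226} - \frac{332}{29 \cdot \frac{1}{19}}\right) - 333\right) = - 882 \left(\left(5 \left(- \frac{1}{226}\right) - \frac{332}{29 \cdot \frac{1}{19}}\right) - 333\right) = - 882 \left(\left(- \frac{5}{226} - \frac{332}{\frac{29}{19}}\right) - 333\right) = - 882 \left(\left(- \frac{5}{226} - \frac{6308}{29}\right) - 333\right) = - 882 \left(- \frac{1425753}{6554} - 333\right) = \left(-882\right) \left(- \frac{3608235}{6554}\right) = \frac{1591231635}{3277}$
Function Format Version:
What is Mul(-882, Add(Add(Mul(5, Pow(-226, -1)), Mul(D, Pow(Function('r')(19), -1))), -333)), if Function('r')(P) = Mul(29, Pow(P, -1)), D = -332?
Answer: Rational(1591231635, 3277) ≈ 4.8558e+5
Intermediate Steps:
Mul(-882, Add(Add(Mul(5, Pow(-226, -1)), Mul(D, Pow(Function('r')(19), -1))), -333)) = Mul(-882, Add(Add(Mul(5, Pow(-226, -1)), Mul(-332, Pow(Mul(29, Pow(19, -1)), -1))), -333)) = Mul(-882, Add(Add(Mul(5, Rational(-1, 226)), Mul(-332, Pow(Mul(29, Rational(1, 19)), -1))), -333)) = Mul(-882, Add(Add(Rational(-5, 226), Mul(-332, Pow(Rational(29, 19), -1))), -333)) = Mul(-882, Add(Add(Rational(-5, 226), Mul(-332, Rational(19, 29))), -333)) = Mul(-882, Add(Add(Rational(-5, 226), Rational(-6308, 29)), -333)) = Mul(-882, Add(Rational(-1425753, 6554), -333)) = Mul(-882, Rational(-3608235, 6554)) = Rational(1591231635, 3277)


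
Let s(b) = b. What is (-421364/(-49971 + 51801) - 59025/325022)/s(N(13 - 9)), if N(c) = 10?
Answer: -68530292879/2973951300 ≈ -23.044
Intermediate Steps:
(-421364/(-49971 + 51801) - 59025/325022)/s(N(13 - 9)) = (-421364/(-49971 + 51801) - 59025/325022)/10 = (-421364/1830 - 59025*1/325022)*(⅒) = (-421364*1/1830 - 59025/325022)*(⅒) = (-210682/915 - 59025/325022)*(⅒) = -68530292879/297395130*⅒ = -68530292879/2973951300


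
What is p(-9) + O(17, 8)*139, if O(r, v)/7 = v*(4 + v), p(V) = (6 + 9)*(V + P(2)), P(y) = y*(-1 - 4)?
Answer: 93123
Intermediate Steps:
P(y) = -5*y (P(y) = y*(-5) = -5*y)
p(V) = -150 + 15*V (p(V) = (6 + 9)*(V - 5*2) = 15*(V - 10) = 15*(-10 + V) = -150 + 15*V)
O(r, v) = 7*v*(4 + v) (O(r, v) = 7*(v*(4 + v)) = 7*v*(4 + v))
p(-9) + O(17, 8)*139 = (-150 + 15*(-9)) + (7*8*(4 + 8))*139 = (-150 - 135) + (7*8*12)*139 = -285 + 672*139 = -285 + 93408 = 93123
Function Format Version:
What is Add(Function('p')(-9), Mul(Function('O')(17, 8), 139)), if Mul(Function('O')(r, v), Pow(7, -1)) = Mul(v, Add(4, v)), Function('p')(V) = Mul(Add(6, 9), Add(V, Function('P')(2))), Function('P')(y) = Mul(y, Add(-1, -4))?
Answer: 93123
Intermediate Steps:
Function('P')(y) = Mul(-5, y) (Function('P')(y) = Mul(y, -5) = Mul(-5, y))
Function('p')(V) = Add(-150, Mul(15, V)) (Function('p')(V) = Mul(Add(6, 9), Add(V, Mul(-5, 2))) = Mul(15, Add(V, -10)) = Mul(15, Add(-10, V)) = Add(-150, Mul(15, V)))
Function('O')(r, v) = Mul(7, v, Add(4, v)) (Function('O')(r, v) = Mul(7, Mul(v, Add(4, v))) = Mul(7, v, Add(4, v)))
Add(Function('p')(-9), Mul(Function('O')(17, 8), 139)) = Add(Add(-150, Mul(15, -9)), Mul(Mul(7, 8, Add(4, 8)), 139)) = Add(Add(-150, -135), Mul(Mul(7, 8, 12), 139)) = Add(-285, Mul(672, 139)) = Add(-285, 93408) = 93123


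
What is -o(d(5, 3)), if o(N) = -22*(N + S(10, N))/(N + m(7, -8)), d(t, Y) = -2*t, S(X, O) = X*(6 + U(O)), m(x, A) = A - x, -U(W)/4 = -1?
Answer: -396/5 ≈ -79.200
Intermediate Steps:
U(W) = 4 (U(W) = -4*(-1) = 4)
S(X, O) = 10*X (S(X, O) = X*(6 + 4) = X*10 = 10*X)
o(N) = -22*(100 + N)/(-15 + N) (o(N) = -22*(N + 10*10)/(N + (-8 - 1*7)) = -22*(N + 100)/(N + (-8 - 7)) = -22*(100 + N)/(N - 15) = -22*(100 + N)/(-15 + N))
-o(d(5, 3)) = -22*(-100 - (-2)*5)/(-15 - 2*5) = -22*(-100 - 1*(-10))/(-15 - 10) = -22*(-100 + 10)/(-25) = -22*(-1)*(-90)/25 = -1*396/5 = -396/5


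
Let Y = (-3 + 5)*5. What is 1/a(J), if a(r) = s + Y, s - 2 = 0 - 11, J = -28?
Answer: 1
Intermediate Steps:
s = -9 (s = 2 + (0 - 11) = 2 - 11 = -9)
Y = 10 (Y = 2*5 = 10)
a(r) = 1 (a(r) = -9 + 10 = 1)
1/a(J) = 1/1 = 1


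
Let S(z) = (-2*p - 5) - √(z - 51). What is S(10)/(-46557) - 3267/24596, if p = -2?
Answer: -13825193/104101452 + I*√41/46557 ≈ -0.13281 + 0.00013753*I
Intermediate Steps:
S(z) = -1 - √(-51 + z) (S(z) = (-2*(-2) - 5) - √(z - 51) = (4 - 5) - √(-51 + z) = -1 - √(-51 + z))
S(10)/(-46557) - 3267/24596 = (-1 - √(-51 + 10))/(-46557) - 3267/24596 = (-1 - √(-41))*(-1/46557) - 3267*1/24596 = (-1 - I*√41)*(-1/46557) - 297/2236 = (1/46557 + I*√41/46557) - 297/2236 = -13825193/104101452 + I*√41/46557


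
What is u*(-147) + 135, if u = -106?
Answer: 15717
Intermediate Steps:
u*(-147) + 135 = -106*(-147) + 135 = 15582 + 135 = 15717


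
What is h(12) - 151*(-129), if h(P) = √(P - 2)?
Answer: 19479 + √10 ≈ 19482.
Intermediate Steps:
h(P) = √(-2 + P)
h(12) - 151*(-129) = √(-2 + 12) - 151*(-129) = √10 + 19479 = 19479 + √10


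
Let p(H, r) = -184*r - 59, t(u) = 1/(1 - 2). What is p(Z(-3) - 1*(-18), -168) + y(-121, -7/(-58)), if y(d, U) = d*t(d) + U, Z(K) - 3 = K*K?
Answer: 1796499/58 ≈ 30974.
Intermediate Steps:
t(u) = -1 (t(u) = 1/(-1) = -1)
Z(K) = 3 + K² (Z(K) = 3 + K*K = 3 + K²)
y(d, U) = U - d (y(d, U) = d*(-1) + U = -d + U = U - d)
p(H, r) = -59 - 184*r
p(Z(-3) - 1*(-18), -168) + y(-121, -7/(-58)) = (-59 - 184*(-168)) + (-7/(-58) - 1*(-121)) = (-59 + 30912) + (-7*(-1/58) + 121) = 30853 + (7/58 + 121) = 30853 + 7025/58 = 1796499/58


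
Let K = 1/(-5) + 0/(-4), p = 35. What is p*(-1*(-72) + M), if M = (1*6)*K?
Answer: 2478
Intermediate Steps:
K = -1/5 (K = 1*(-1/5) + 0*(-1/4) = -1/5 + 0 = -1/5 ≈ -0.20000)
M = -6/5 (M = (1*6)*(-1/5) = 6*(-1/5) = -6/5 ≈ -1.2000)
p*(-1*(-72) + M) = 35*(-1*(-72) - 6/5) = 35*(72 - 6/5) = 35*(354/5) = 2478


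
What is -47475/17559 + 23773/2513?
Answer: 33125048/4902863 ≈ 6.7563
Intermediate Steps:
-47475/17559 + 23773/2513 = -47475*1/17559 + 23773*(1/2513) = -5275/1951 + 23773/2513 = 33125048/4902863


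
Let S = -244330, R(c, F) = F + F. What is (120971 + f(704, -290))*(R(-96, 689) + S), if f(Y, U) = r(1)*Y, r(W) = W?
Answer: -29561184600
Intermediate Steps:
R(c, F) = 2*F
f(Y, U) = Y (f(Y, U) = 1*Y = Y)
(120971 + f(704, -290))*(R(-96, 689) + S) = (120971 + 704)*(2*689 - 244330) = 121675*(1378 - 244330) = 121675*(-242952) = -29561184600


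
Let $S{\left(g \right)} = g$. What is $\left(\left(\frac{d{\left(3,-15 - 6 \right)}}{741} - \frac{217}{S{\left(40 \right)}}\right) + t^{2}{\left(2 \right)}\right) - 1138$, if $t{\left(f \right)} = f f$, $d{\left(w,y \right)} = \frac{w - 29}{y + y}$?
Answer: $- \frac{53981069}{47880} \approx -1127.4$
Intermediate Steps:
$d{\left(w,y \right)} = \frac{-29 + w}{2 y}$
$t{\left(f \right)} = f^{2}$
$\left(\left(\frac{d{\left(3,-15 - 6 \right)}}{741} - \frac{217}{S{\left(40 \right)}}\right) + t^{2}{\left(2 \right)}\right) - 1138 = \left(\left(\frac{\frac{1}{2} \frac{1}{-15 - 6} \left(-29 + 3\right)}{741} - \frac{217}{40}\right) + \left(2^{2}\right)^{2}\right) - 1138 = \left(\left(\frac{1}{2} \frac{1}{-21} \left(-26\right) \frac{1}{741} - \frac{217}{40}\right) + 4^{2}\right) - 1138 = \left(\left(\frac{1}{2} \left(- \frac{1}{21}\right) \left(-26\right) \frac{1}{741} - \frac{217}{40}\right) + 16\right) - 1138 = \left(\left(\frac{13}{21} \cdot \frac{1}{741} - \frac{217}{40}\right) + 16\right) - 1138 = \left(\left(\frac{1}{1197} - \frac{217}{40}\right) + 16\right) - 1138 = \left(- \frac{259709}{47880} + 16\right) - 1138 = \frac{506371}{47880} - 1138 = - \frac{53981069}{47880}$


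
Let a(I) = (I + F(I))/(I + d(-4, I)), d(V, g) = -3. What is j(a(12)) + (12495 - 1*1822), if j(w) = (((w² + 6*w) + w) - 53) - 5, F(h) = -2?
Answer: 860545/81 ≈ 10624.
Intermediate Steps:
a(I) = (-2 + I)/(-3 + I) (a(I) = (I - 2)/(I - 3) = (-2 + I)/(-3 + I))
j(w) = -58 + w² + 7*w (j(w) = ((w² + 7*w) - 53) - 5 = (-53 + w² + 7*w) - 5 = -58 + w² + 7*w)
j(a(12)) + (12495 - 1*1822) = (-58 + ((-2 + 12)/(-3 + 12))² + 7*((-2 + 12)/(-3 + 12))) + (12495 - 1*1822) = (-58 + (10/9)² + 7*(10/9)) + (12495 - 1822) = (-58 + ((⅑)*10)² + 7*((⅑)*10)) + 10673 = (-58 + (10/9)² + 7*(10/9)) + 10673 = (-58 + 100/81 + 70/9) + 10673 = -3968/81 + 10673 = 860545/81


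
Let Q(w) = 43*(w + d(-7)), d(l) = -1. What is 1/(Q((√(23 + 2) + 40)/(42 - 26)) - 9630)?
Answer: -16/152833 ≈ -0.00010469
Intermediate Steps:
Q(w) = -43 + 43*w (Q(w) = 43*(w - 1) = 43*(-1 + w) = -43 + 43*w)
1/(Q((√(23 + 2) + 40)/(42 - 26)) - 9630) = 1/((-43 + 43*((√(23 + 2) + 40)/(42 - 26))) - 9630) = 1/((-43 + 43*((√25 + 40)/16)) - 9630) = 1/((-43 + 43*((5 + 40)*(1/16))) - 9630) = 1/((-43 + 43*(45*(1/16))) - 9630) = 1/((-43 + 43*(45/16)) - 9630) = 1/((-43 + 1935/16) - 9630) = 1/(1247/16 - 9630) = 1/(-152833/16) = -16/152833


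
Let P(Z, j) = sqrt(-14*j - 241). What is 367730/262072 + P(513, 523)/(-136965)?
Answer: 183865/131036 - I*sqrt(7563)/136965 ≈ 1.4032 - 0.00063495*I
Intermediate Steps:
P(Z, j) = sqrt(-241 - 14*j)
367730/262072 + P(513, 523)/(-136965) = 367730/262072 + sqrt(-241 - 14*523)/(-136965) = 367730*(1/262072) + sqrt(-241 - 7322)*(-1/136965) = 183865/131036 + sqrt(-7563)*(-1/136965) = 183865/131036 + (I*sqrt(7563))*(-1/136965) = 183865/131036 - I*sqrt(7563)/136965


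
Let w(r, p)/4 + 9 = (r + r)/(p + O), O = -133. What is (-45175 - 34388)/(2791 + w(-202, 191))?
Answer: -2307327/79087 ≈ -29.175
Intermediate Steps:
w(r, p) = -36 + 8*r/(-133 + p) (w(r, p) = -36 + 4*((r + r)/(p - 133)) = -36 + 4*((2*r)/(-133 + p)) = -36 + 4*(2*r/(-133 + p)) = -36 + 8*r/(-133 + p))
(-45175 - 34388)/(2791 + w(-202, 191)) = (-45175 - 34388)/(2791 + 4*(1197 - 9*191 + 2*(-202))/(-133 + 191)) = -79563/(2791 + 4*(1197 - 1719 - 404)/58) = -79563/(2791 + 4*(1/58)*(-926)) = -79563/(2791 - 1852/29) = -79563/79087/29 = -79563*29/79087 = -2307327/79087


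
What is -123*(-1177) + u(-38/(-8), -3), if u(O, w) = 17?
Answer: 144788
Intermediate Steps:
-123*(-1177) + u(-38/(-8), -3) = -123*(-1177) + 17 = 144771 + 17 = 144788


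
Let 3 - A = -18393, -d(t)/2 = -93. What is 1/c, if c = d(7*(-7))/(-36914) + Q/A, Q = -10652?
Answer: -84883743/49578698 ≈ -1.7121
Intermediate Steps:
d(t) = 186 (d(t) = -2*(-93) = 186)
A = 18396 (A = 3 - 1*(-18393) = 3 + 18393 = 18396)
c = -49578698/84883743 (c = 186/(-36914) - 10652/18396 = 186*(-1/36914) - 10652*1/18396 = -93/18457 - 2663/4599 = -49578698/84883743 ≈ -0.58408)
1/c = 1/(-49578698/84883743) = -84883743/49578698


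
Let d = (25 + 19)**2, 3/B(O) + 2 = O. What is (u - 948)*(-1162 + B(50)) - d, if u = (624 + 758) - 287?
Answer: -2763853/16 ≈ -1.7274e+5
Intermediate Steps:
B(O) = 3/(-2 + O)
u = 1095 (u = 1382 - 287 = 1095)
d = 1936 (d = 44**2 = 1936)
(u - 948)*(-1162 + B(50)) - d = (1095 - 948)*(-1162 + 3/(-2 + 50)) - 1*1936 = 147*(-1162 + 3/48) - 1936 = 147*(-1162 + 3*(1/48)) - 1936 = 147*(-1162 + 1/16) - 1936 = 147*(-18591/16) - 1936 = -2732877/16 - 1936 = -2763853/16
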